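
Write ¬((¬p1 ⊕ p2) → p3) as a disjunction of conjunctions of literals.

¬((¬p1 ⊕ p2) → p3)
≡ ¬(¬(¬p1 ⊕ p2) ∨ p3)   [eliminate →]
≡ ¬(¬((¬p1 ∧ ¬p2) ∨ (¬¬p1 ∧ p2)) ∨ p3)   [expand ⊕]
≡ ¬¬((¬p1 ∧ ¬p2) ∨ (¬¬p1 ∧ p2)) ∧ ¬p3   [De Morgan]
≡ ((¬p1 ∧ ¬p2) ∨ (¬¬p1 ∧ p2)) ∧ ¬p3   [double negation]
≡ ((¬p1 ∧ ¬p2) ∨ (p1 ∧ p2)) ∧ ¬p3   [double negation]
≡ (¬p1 ∧ ¬p2 ∧ ¬p3) ∨ (p1 ∧ p2 ∧ ¬p3)   [distribute ∧ over ∨]

(¬p1 ∧ ¬p2 ∧ ¬p3) ∨ (p1 ∧ p2 ∧ ¬p3)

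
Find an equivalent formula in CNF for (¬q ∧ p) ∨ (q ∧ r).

(¬q ∨ r) ∧ (p ∨ q) ∧ (p ∨ r)

(¬q ∧ p) ∨ (q ∧ r)
≡ (¬q ∨ q) ∧ (¬q ∨ r) ∧ (p ∨ q) ∧ (p ∨ r)   [distribute ∨ over ∧]
≡ (¬q ∨ r) ∧ (p ∨ q) ∧ (p ∨ r)   [simplify]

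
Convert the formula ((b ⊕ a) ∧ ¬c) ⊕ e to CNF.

(b ∨ a ∨ e) ∧ (¬b ∨ ¬a ∨ e) ∧ (¬c ∨ e) ∧ (¬b ∨ a ∨ c ∨ ¬e) ∧ (¬a ∨ b ∨ c ∨ ¬e)

((b ⊕ a) ∧ ¬c) ⊕ e
≡ (((b ⊕ a) ∧ ¬c) ∨ e) ∧ ¬((b ⊕ a) ∧ ¬c ∧ e)   [expand ⊕]
≡ (((b ∨ a) ∧ ¬(b ∧ a) ∧ ¬c) ∨ e) ∧ ¬((b ⊕ a) ∧ ¬c ∧ e)   [expand ⊕]
≡ (((b ∨ a) ∧ ¬(b ∧ a) ∧ ¬c) ∨ e) ∧ ¬((b ∨ a) ∧ ¬(b ∧ a) ∧ ¬c ∧ e)   [expand ⊕]
≡ (((b ∨ a) ∧ (¬b ∨ ¬a) ∧ ¬c) ∨ e) ∧ ¬((b ∨ a) ∧ ¬(b ∧ a) ∧ ¬c ∧ e)   [De Morgan]
≡ (((b ∨ a) ∧ (¬b ∨ ¬a) ∧ ¬c) ∨ e) ∧ (¬(b ∨ a) ∨ ¬¬(b ∧ a) ∨ ¬¬c ∨ ¬e)   [De Morgan]
≡ (((b ∨ a) ∧ (¬b ∨ ¬a) ∧ ¬c) ∨ e) ∧ ((¬b ∧ ¬a) ∨ ¬¬(b ∧ a) ∨ ¬¬c ∨ ¬e)   [De Morgan]
≡ (((b ∨ a) ∧ (¬b ∨ ¬a) ∧ ¬c) ∨ e) ∧ ((¬b ∧ ¬a) ∨ (b ∧ a) ∨ ¬¬c ∨ ¬e)   [double negation]
≡ (((b ∨ a) ∧ (¬b ∨ ¬a) ∧ ¬c) ∨ e) ∧ ((¬b ∧ ¬a) ∨ (b ∧ a) ∨ c ∨ ¬e)   [double negation]
≡ (b ∨ a ∨ e) ∧ (¬b ∨ ¬a ∨ e) ∧ (¬c ∨ e) ∧ (¬b ∨ b ∨ c ∨ ¬e) ∧ (¬b ∨ a ∨ c ∨ ¬e) ∧ (¬a ∨ b ∨ c ∨ ¬e) ∧ (¬a ∨ a ∨ c ∨ ¬e)   [distribute ∨ over ∧]
≡ (b ∨ a ∨ e) ∧ (¬b ∨ ¬a ∨ e) ∧ (¬c ∨ e) ∧ (¬b ∨ a ∨ c ∨ ¬e) ∧ (¬a ∨ b ∨ c ∨ ¬e)   [simplify]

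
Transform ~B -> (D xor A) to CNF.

~B -> (D xor A)
= ~~B | (D xor A)
= ~~B | ((D | A) & ~(D & A))
= B | ((D | A) & ~(D & A))
= B | ((D | A) & (~D | ~A))
= (B | D | A) & (B | ~D | ~A)

(B | D | A) & (B | ~D | ~A)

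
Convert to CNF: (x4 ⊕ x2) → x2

¬x4 ∨ x2

(x4 ⊕ x2) → x2
⇔ ¬(x4 ⊕ x2) ∨ x2   [eliminate →]
⇔ ¬((x4 ∨ x2) ∧ ¬(x4 ∧ x2)) ∨ x2   [expand ⊕]
⇔ ¬(x4 ∨ x2) ∨ ¬¬(x4 ∧ x2) ∨ x2   [De Morgan]
⇔ (¬x4 ∧ ¬x2) ∨ ¬¬(x4 ∧ x2) ∨ x2   [De Morgan]
⇔ (¬x4 ∧ ¬x2) ∨ (x4 ∧ x2) ∨ x2   [double negation]
⇔ (¬x4 ∨ x4 ∨ x2) ∧ (¬x4 ∨ x2 ∨ x2) ∧ (¬x2 ∨ x4 ∨ x2) ∧ (¬x2 ∨ x2 ∨ x2)   [distribute ∨ over ∧]
⇔ ¬x4 ∨ x2   [simplify]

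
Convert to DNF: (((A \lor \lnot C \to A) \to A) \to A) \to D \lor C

(((A \lor \lnot C \to A) \to A) \to A) \to D \lor C
≡ \lnot (((A \lor \lnot C \to A) \to A) \to A) \lor D \lor C   (eliminate \to)
≡ \lnot (\lnot ((A \lor \lnot C \to A) \to A) \lor A) \lor D \lor C   (eliminate \to)
≡ \lnot (\lnot (\lnot (A \lor \lnot C \to A) \lor A) \lor A) \lor D \lor C   (eliminate \to)
≡ \lnot (\lnot (\lnot (\lnot (A \lor \lnot C) \lor A) \lor A) \lor A) \lor D \lor C   (eliminate \to)
≡ \lnot \lnot (\lnot (\lnot (A \lor \lnot C) \lor A) \lor A) \land \lnot A \lor D \lor C   (De Morgan)
≡ (\lnot (\lnot (A \lor \lnot C) \lor A) \lor A) \land \lnot A \lor D \lor C   (double negation)
≡ (\lnot \lnot (A \lor \lnot C) \land \lnot A \lor A) \land \lnot A \lor D \lor C   (De Morgan)
≡ ((A \lor \lnot C) \land \lnot A \lor A) \land \lnot A \lor D \lor C   (double negation)
≡ A \land \lnot A \land \lnot A \lor \lnot C \land \lnot A \land \lnot A \lor A \land \lnot A \lor D \lor C   (distribute \land over \lor)
≡ \lnot C \land \lnot A \lor D \lor C   (simplify)

\lnot C \land \lnot A \lor D \lor C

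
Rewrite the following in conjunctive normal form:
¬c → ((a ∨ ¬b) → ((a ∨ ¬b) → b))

c ∨ b

¬c → ((a ∨ ¬b) → ((a ∨ ¬b) → b))
⇔ ¬¬c ∨ ((a ∨ ¬b) → ((a ∨ ¬b) → b))   [eliminate →]
⇔ ¬¬c ∨ ¬(a ∨ ¬b) ∨ ((a ∨ ¬b) → b)   [eliminate →]
⇔ ¬¬c ∨ ¬(a ∨ ¬b) ∨ ¬(a ∨ ¬b) ∨ b   [eliminate →]
⇔ c ∨ ¬(a ∨ ¬b) ∨ ¬(a ∨ ¬b) ∨ b   [double negation]
⇔ c ∨ (¬a ∧ ¬¬b) ∨ ¬(a ∨ ¬b) ∨ b   [De Morgan]
⇔ c ∨ (¬a ∧ b) ∨ ¬(a ∨ ¬b) ∨ b   [double negation]
⇔ c ∨ (¬a ∧ b) ∨ (¬a ∧ ¬¬b) ∨ b   [De Morgan]
⇔ c ∨ (¬a ∧ b) ∨ (¬a ∧ b) ∨ b   [double negation]
⇔ (c ∨ ¬a ∨ ¬a ∨ b) ∧ (c ∨ ¬a ∨ b ∨ b) ∧ (c ∨ b ∨ ¬a ∨ b) ∧ (c ∨ b ∨ b ∨ b)   [distribute ∨ over ∧]
⇔ c ∨ b   [simplify]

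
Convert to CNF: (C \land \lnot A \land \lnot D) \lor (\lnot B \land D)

(C \land \lnot A \land \lnot D) \lor (\lnot B \land D)
≡ (C \lor \lnot B) \land (C \lor D) \land (\lnot A \lor \lnot B) \land (\lnot A \lor D) \land (\lnot D \lor \lnot B) \land (\lnot D \lor D)   — distribute \lor over \land
≡ (C \lor \lnot B) \land (C \lor D) \land (\lnot A \lor \lnot B) \land (\lnot A \lor D) \land (\lnot D \lor \lnot B)   — simplify

(C \lor \lnot B) \land (C \lor D) \land (\lnot A \lor \lnot B) \land (\lnot A \lor D) \land (\lnot D \lor \lnot B)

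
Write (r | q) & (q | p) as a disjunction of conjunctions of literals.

(r & p) | q

(r | q) & (q | p)
≡ (r & q) | (r & p) | (q & q) | (q & p)   [distribute & over |]
≡ (r & p) | q   [simplify]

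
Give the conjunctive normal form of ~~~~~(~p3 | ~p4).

~~~~~(~p3 | ~p4)
⇔ ~~~(~p3 | ~p4)   (double negation)
⇔ ~(~p3 | ~p4)   (double negation)
⇔ ~~p3 & ~~p4   (De Morgan)
⇔ p3 & ~~p4   (double negation)
⇔ p3 & p4   (double negation)

p3 & p4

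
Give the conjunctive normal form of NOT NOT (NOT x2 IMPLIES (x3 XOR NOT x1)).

(x2 OR x3 OR NOT x1) AND (x2 OR NOT x3 OR x1)

NOT NOT (NOT x2 IMPLIES (x3 XOR NOT x1))
≡ NOT NOT (NOT NOT x2 OR (x3 XOR NOT x1))   — eliminate IMPLIES
≡ NOT NOT (NOT NOT x2 OR ((x3 OR NOT x1) AND NOT (x3 AND NOT x1)))   — expand XOR
≡ NOT NOT x2 OR ((x3 OR NOT x1) AND NOT (x3 AND NOT x1))   — double negation
≡ x2 OR ((x3 OR NOT x1) AND NOT (x3 AND NOT x1))   — double negation
≡ x2 OR ((x3 OR NOT x1) AND (NOT x3 OR NOT NOT x1))   — De Morgan
≡ x2 OR ((x3 OR NOT x1) AND (NOT x3 OR x1))   — double negation
≡ (x2 OR x3 OR NOT x1) AND (x2 OR NOT x3 OR x1)   — distribute OR over AND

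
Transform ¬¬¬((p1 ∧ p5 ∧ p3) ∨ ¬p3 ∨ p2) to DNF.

¬¬¬((p1 ∧ p5 ∧ p3) ∨ ¬p3 ∨ p2)
≡ ¬((p1 ∧ p5 ∧ p3) ∨ ¬p3 ∨ p2)   — double negation
≡ ¬(p1 ∧ p5 ∧ p3) ∧ ¬¬p3 ∧ ¬p2   — De Morgan
≡ (¬p1 ∨ ¬p5 ∨ ¬p3) ∧ ¬¬p3 ∧ ¬p2   — De Morgan
≡ (¬p1 ∨ ¬p5 ∨ ¬p3) ∧ p3 ∧ ¬p2   — double negation
≡ (¬p1 ∧ p3 ∧ ¬p2) ∨ (¬p5 ∧ p3 ∧ ¬p2) ∨ (¬p3 ∧ p3 ∧ ¬p2)   — distribute ∧ over ∨
≡ (¬p1 ∧ p3 ∧ ¬p2) ∨ (¬p5 ∧ p3 ∧ ¬p2)   — simplify

(¬p1 ∧ p3 ∧ ¬p2) ∨ (¬p5 ∧ p3 ∧ ¬p2)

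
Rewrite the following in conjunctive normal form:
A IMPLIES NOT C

NOT A OR NOT C

A IMPLIES NOT C
⇔ NOT A OR NOT C   [eliminate IMPLIES]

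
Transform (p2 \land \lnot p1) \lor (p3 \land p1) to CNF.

(p2 \land \lnot p1) \lor (p3 \land p1)
⇔ (p2 \lor p3) \land (p2 \lor p1) \land (\lnot p1 \lor p3) \land (\lnot p1 \lor p1)   [distribute \lor over \land]
⇔ (p2 \lor p3) \land (p2 \lor p1) \land (\lnot p1 \lor p3)   [simplify]

(p2 \lor p3) \land (p2 \lor p1) \land (\lnot p1 \lor p3)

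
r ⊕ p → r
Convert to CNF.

r ⊕ p → r
≡ ¬(r ⊕ p) ∨ r
≡ ¬((r ∨ p) ∧ ¬(r ∧ p)) ∨ r
≡ ¬(r ∨ p) ∨ ¬¬(r ∧ p) ∨ r
≡ ¬r ∧ ¬p ∨ ¬¬(r ∧ p) ∨ r
≡ ¬r ∧ ¬p ∨ r ∧ p ∨ r
≡ (¬r ∨ r ∨ r) ∧ (¬r ∨ p ∨ r) ∧ (¬p ∨ r ∨ r) ∧ (¬p ∨ p ∨ r)
≡ ¬p ∨ r

¬p ∨ r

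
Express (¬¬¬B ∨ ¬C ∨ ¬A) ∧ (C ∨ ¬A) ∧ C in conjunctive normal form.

(¬¬¬B ∨ ¬C ∨ ¬A) ∧ (C ∨ ¬A) ∧ C
= (¬B ∨ ¬C ∨ ¬A) ∧ (C ∨ ¬A) ∧ C   — double negation
= (¬B ∨ ¬C ∨ ¬A) ∧ C   — simplify

(¬B ∨ ¬C ∨ ¬A) ∧ C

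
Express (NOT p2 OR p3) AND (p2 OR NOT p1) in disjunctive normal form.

(NOT p2 AND NOT p1) OR (p3 AND p2) OR (p3 AND NOT p1)

(NOT p2 OR p3) AND (p2 OR NOT p1)
⇔ (NOT p2 AND p2) OR (NOT p2 AND NOT p1) OR (p3 AND p2) OR (p3 AND NOT p1)   [distribute AND over OR]
⇔ (NOT p2 AND NOT p1) OR (p3 AND p2) OR (p3 AND NOT p1)   [simplify]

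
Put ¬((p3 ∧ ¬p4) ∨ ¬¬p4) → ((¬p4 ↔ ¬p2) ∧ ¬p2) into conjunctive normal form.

¬((p3 ∧ ¬p4) ∨ ¬¬p4) → ((¬p4 ↔ ¬p2) ∧ ¬p2)
= ¬¬((p3 ∧ ¬p4) ∨ ¬¬p4) ∨ ((¬p4 ↔ ¬p2) ∧ ¬p2)
= ¬¬((p3 ∧ ¬p4) ∨ ¬¬p4) ∨ ((¬p4 → ¬p2) ∧ (¬p2 → ¬p4) ∧ ¬p2)
= ¬¬((p3 ∧ ¬p4) ∨ ¬¬p4) ∨ ((¬¬p4 ∨ ¬p2) ∧ (¬p2 → ¬p4) ∧ ¬p2)
= ¬¬((p3 ∧ ¬p4) ∨ ¬¬p4) ∨ ((¬¬p4 ∨ ¬p2) ∧ (¬¬p2 ∨ ¬p4) ∧ ¬p2)
= (p3 ∧ ¬p4) ∨ ¬¬p4 ∨ ((¬¬p4 ∨ ¬p2) ∧ (¬¬p2 ∨ ¬p4) ∧ ¬p2)
= (p3 ∧ ¬p4) ∨ p4 ∨ ((¬¬p4 ∨ ¬p2) ∧ (¬¬p2 ∨ ¬p4) ∧ ¬p2)
= (p3 ∧ ¬p4) ∨ p4 ∨ ((p4 ∨ ¬p2) ∧ (¬¬p2 ∨ ¬p4) ∧ ¬p2)
= (p3 ∧ ¬p4) ∨ p4 ∨ ((p4 ∨ ¬p2) ∧ (p2 ∨ ¬p4) ∧ ¬p2)
= (p3 ∨ p4 ∨ p4 ∨ ¬p2) ∧ (p3 ∨ p4 ∨ p2 ∨ ¬p4) ∧ (p3 ∨ p4 ∨ ¬p2) ∧ (¬p4 ∨ p4 ∨ p4 ∨ ¬p2) ∧ (¬p4 ∨ p4 ∨ p2 ∨ ¬p4) ∧ (¬p4 ∨ p4 ∨ ¬p2)
= p3 ∨ p4 ∨ ¬p2

p3 ∨ p4 ∨ ¬p2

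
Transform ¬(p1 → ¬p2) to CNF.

¬(p1 → ¬p2)
≡ ¬(¬p1 ∨ ¬p2)   [eliminate →]
≡ ¬¬p1 ∧ ¬¬p2   [De Morgan]
≡ p1 ∧ ¬¬p2   [double negation]
≡ p1 ∧ p2   [double negation]

p1 ∧ p2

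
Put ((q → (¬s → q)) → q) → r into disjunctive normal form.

¬q ∨ r

((q → (¬s → q)) → q) → r
≡ ¬((q → (¬s → q)) → q) ∨ r   [eliminate →]
≡ ¬(¬(q → (¬s → q)) ∨ q) ∨ r   [eliminate →]
≡ ¬(¬(¬q ∨ (¬s → q)) ∨ q) ∨ r   [eliminate →]
≡ ¬(¬(¬q ∨ ¬¬s ∨ q) ∨ q) ∨ r   [eliminate →]
≡ (¬¬(¬q ∨ ¬¬s ∨ q) ∧ ¬q) ∨ r   [De Morgan]
≡ ((¬q ∨ ¬¬s ∨ q) ∧ ¬q) ∨ r   [double negation]
≡ ((¬q ∨ s ∨ q) ∧ ¬q) ∨ r   [double negation]
≡ (¬q ∧ ¬q) ∨ (s ∧ ¬q) ∨ (q ∧ ¬q) ∨ r   [distribute ∧ over ∨]
≡ ¬q ∨ r   [simplify]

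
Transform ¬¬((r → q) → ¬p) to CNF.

(r ∨ ¬p) ∧ (¬q ∨ ¬p)

¬¬((r → q) → ¬p)
= ¬¬(¬(r → q) ∨ ¬p)   (eliminate →)
= ¬¬(¬(¬r ∨ q) ∨ ¬p)   (eliminate →)
= ¬(¬r ∨ q) ∨ ¬p   (double negation)
= (¬¬r ∧ ¬q) ∨ ¬p   (De Morgan)
= (r ∧ ¬q) ∨ ¬p   (double negation)
= (r ∨ ¬p) ∧ (¬q ∨ ¬p)   (distribute ∨ over ∧)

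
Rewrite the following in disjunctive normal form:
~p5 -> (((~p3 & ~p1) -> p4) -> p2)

p5 | (~p3 & ~p1 & ~p4) | p2

~p5 -> (((~p3 & ~p1) -> p4) -> p2)
= ~~p5 | (((~p3 & ~p1) -> p4) -> p2)   [eliminate ->]
= ~~p5 | ~((~p3 & ~p1) -> p4) | p2   [eliminate ->]
= ~~p5 | ~(~(~p3 & ~p1) | p4) | p2   [eliminate ->]
= p5 | ~(~(~p3 & ~p1) | p4) | p2   [double negation]
= p5 | (~~(~p3 & ~p1) & ~p4) | p2   [De Morgan]
= p5 | (~p3 & ~p1 & ~p4) | p2   [double negation]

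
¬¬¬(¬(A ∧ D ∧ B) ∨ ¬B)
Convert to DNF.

¬¬¬(¬(A ∧ D ∧ B) ∨ ¬B)
≡ ¬(¬(A ∧ D ∧ B) ∨ ¬B)   (double negation)
≡ ¬¬(A ∧ D ∧ B) ∧ ¬¬B   (De Morgan)
≡ A ∧ D ∧ B ∧ ¬¬B   (double negation)
≡ A ∧ D ∧ B ∧ B   (double negation)
≡ A ∧ D ∧ B   (simplify)

A ∧ D ∧ B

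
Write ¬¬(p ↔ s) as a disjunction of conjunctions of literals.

¬¬(p ↔ s)
⇔ ¬¬((p → s) ∧ (s → p))   [eliminate ↔]
⇔ ¬¬((¬p ∨ s) ∧ (s → p))   [eliminate →]
⇔ ¬¬((¬p ∨ s) ∧ (¬s ∨ p))   [eliminate →]
⇔ (¬p ∨ s) ∧ (¬s ∨ p)   [double negation]
⇔ (¬p ∧ ¬s) ∨ (¬p ∧ p) ∨ (s ∧ ¬s) ∨ (s ∧ p)   [distribute ∧ over ∨]
⇔ (¬p ∧ ¬s) ∨ (s ∧ p)   [simplify]

(¬p ∧ ¬s) ∨ (s ∧ p)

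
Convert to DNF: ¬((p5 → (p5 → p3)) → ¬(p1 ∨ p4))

¬((p5 → (p5 → p3)) → ¬(p1 ∨ p4))
≡ ¬(¬(p5 → (p5 → p3)) ∨ ¬(p1 ∨ p4))
≡ ¬(¬(¬p5 ∨ (p5 → p3)) ∨ ¬(p1 ∨ p4))
≡ ¬(¬(¬p5 ∨ ¬p5 ∨ p3) ∨ ¬(p1 ∨ p4))
≡ ¬¬(¬p5 ∨ ¬p5 ∨ p3) ∧ ¬¬(p1 ∨ p4)
≡ (¬p5 ∨ ¬p5 ∨ p3) ∧ ¬¬(p1 ∨ p4)
≡ (¬p5 ∨ ¬p5 ∨ p3) ∧ (p1 ∨ p4)
≡ (¬p5 ∧ p1) ∨ (¬p5 ∧ p4) ∨ (¬p5 ∧ p1) ∨ (¬p5 ∧ p4) ∨ (p3 ∧ p1) ∨ (p3 ∧ p4)
≡ (¬p5 ∧ p1) ∨ (¬p5 ∧ p4) ∨ (p3 ∧ p1) ∨ (p3 ∧ p4)

(¬p5 ∧ p1) ∨ (¬p5 ∧ p4) ∨ (p3 ∧ p1) ∨ (p3 ∧ p4)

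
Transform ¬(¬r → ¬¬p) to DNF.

¬r ∧ ¬p

¬(¬r → ¬¬p)
⇔ ¬(¬¬r ∨ ¬¬p)   (eliminate →)
⇔ ¬¬¬r ∧ ¬¬¬p   (De Morgan)
⇔ ¬r ∧ ¬¬¬p   (double negation)
⇔ ¬r ∧ ¬p   (double negation)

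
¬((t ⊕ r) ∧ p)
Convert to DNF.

(¬t ∧ ¬r) ∨ (r ∧ t) ∨ ¬p

¬((t ⊕ r) ∧ p)
= ¬(((t ∧ ¬r) ∨ (¬t ∧ r)) ∧ p)   (expand ⊕)
= ¬((t ∧ ¬r) ∨ (¬t ∧ r)) ∨ ¬p   (De Morgan)
= (¬(t ∧ ¬r) ∧ ¬(¬t ∧ r)) ∨ ¬p   (De Morgan)
= ((¬t ∨ ¬¬r) ∧ ¬(¬t ∧ r)) ∨ ¬p   (De Morgan)
= ((¬t ∨ r) ∧ ¬(¬t ∧ r)) ∨ ¬p   (double negation)
= ((¬t ∨ r) ∧ (¬¬t ∨ ¬r)) ∨ ¬p   (De Morgan)
= ((¬t ∨ r) ∧ (t ∨ ¬r)) ∨ ¬p   (double negation)
= (¬t ∧ t) ∨ (¬t ∧ ¬r) ∨ (r ∧ t) ∨ (r ∧ ¬r) ∨ ¬p   (distribute ∧ over ∨)
= (¬t ∧ ¬r) ∨ (r ∧ t) ∨ ¬p   (simplify)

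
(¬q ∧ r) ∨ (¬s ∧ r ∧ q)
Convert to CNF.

(¬q ∧ r) ∨ (¬s ∧ r ∧ q)
= (¬q ∨ ¬s) ∧ (¬q ∨ r) ∧ (¬q ∨ q) ∧ (r ∨ ¬s) ∧ (r ∨ r) ∧ (r ∨ q)   [distribute ∨ over ∧]
= (¬q ∨ ¬s) ∧ r   [simplify]

(¬q ∨ ¬s) ∧ r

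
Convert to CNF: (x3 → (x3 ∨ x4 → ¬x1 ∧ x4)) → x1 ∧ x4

(x3 ∨ x1) ∧ (x3 ∨ x4) ∧ (x1 ∨ ¬x4)

(x3 → (x3 ∨ x4 → ¬x1 ∧ x4)) → x1 ∧ x4
≡ ¬(x3 → (x3 ∨ x4 → ¬x1 ∧ x4)) ∨ x1 ∧ x4   (eliminate →)
≡ ¬(¬x3 ∨ (x3 ∨ x4 → ¬x1 ∧ x4)) ∨ x1 ∧ x4   (eliminate →)
≡ ¬(¬x3 ∨ ¬(x3 ∨ x4) ∨ ¬x1 ∧ x4) ∨ x1 ∧ x4   (eliminate →)
≡ ¬¬x3 ∧ ¬¬(x3 ∨ x4) ∧ ¬(¬x1 ∧ x4) ∨ x1 ∧ x4   (De Morgan)
≡ x3 ∧ ¬¬(x3 ∨ x4) ∧ ¬(¬x1 ∧ x4) ∨ x1 ∧ x4   (double negation)
≡ x3 ∧ (x3 ∨ x4) ∧ ¬(¬x1 ∧ x4) ∨ x1 ∧ x4   (double negation)
≡ x3 ∧ (x3 ∨ x4) ∧ (¬¬x1 ∨ ¬x4) ∨ x1 ∧ x4   (De Morgan)
≡ x3 ∧ (x3 ∨ x4) ∧ (x1 ∨ ¬x4) ∨ x1 ∧ x4   (double negation)
≡ (x3 ∨ x1) ∧ (x3 ∨ x4) ∧ (x3 ∨ x4 ∨ x1) ∧ (x3 ∨ x4 ∨ x4) ∧ (x1 ∨ ¬x4 ∨ x1) ∧ (x1 ∨ ¬x4 ∨ x4)   (distribute ∨ over ∧)
≡ (x3 ∨ x1) ∧ (x3 ∨ x4) ∧ (x1 ∨ ¬x4)   (simplify)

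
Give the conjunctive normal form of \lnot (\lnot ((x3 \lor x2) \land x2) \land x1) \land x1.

\lnot (\lnot ((x3 \lor x2) \land x2) \land x1) \land x1
⇔ (\lnot \lnot ((x3 \lor x2) \land x2) \lor \lnot x1) \land x1   [De Morgan]
⇔ (((x3 \lor x2) \land x2) \lor \lnot x1) \land x1   [double negation]
⇔ (x3 \lor x2 \lor \lnot x1) \land (x2 \lor \lnot x1) \land x1   [distribute \lor over \land]
⇔ (x2 \lor \lnot x1) \land x1   [simplify]

(x2 \lor \lnot x1) \land x1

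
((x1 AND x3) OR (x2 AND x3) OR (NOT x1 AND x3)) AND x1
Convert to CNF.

((x1 AND x3) OR (x2 AND x3) OR (NOT x1 AND x3)) AND x1
⇔ (x1 OR x2 OR NOT x1) AND (x1 OR x2 OR x3) AND (x1 OR x3 OR NOT x1) AND (x1 OR x3 OR x3) AND (x3 OR x2 OR NOT x1) AND (x3 OR x2 OR x3) AND (x3 OR x3 OR NOT x1) AND (x3 OR x3 OR x3) AND x1   — distribute OR over AND
⇔ x3 AND x1   — simplify

x3 AND x1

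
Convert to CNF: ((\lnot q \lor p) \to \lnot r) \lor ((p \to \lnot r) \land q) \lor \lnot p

\lnot p \lor \lnot r

((\lnot q \lor p) \to \lnot r) \lor ((p \to \lnot r) \land q) \lor \lnot p
≡ \lnot (\lnot q \lor p) \lor \lnot r \lor ((p \to \lnot r) \land q) \lor \lnot p
≡ \lnot (\lnot q \lor p) \lor \lnot r \lor ((\lnot p \lor \lnot r) \land q) \lor \lnot p
≡ (\lnot \lnot q \land \lnot p) \lor \lnot r \lor ((\lnot p \lor \lnot r) \land q) \lor \lnot p
≡ (q \land \lnot p) \lor \lnot r \lor ((\lnot p \lor \lnot r) \land q) \lor \lnot p
≡ (q \lor \lnot r \lor \lnot p \lor \lnot r \lor \lnot p) \land (q \lor \lnot r \lor q \lor \lnot p) \land (\lnot p \lor \lnot r \lor \lnot p \lor \lnot r \lor \lnot p) \land (\lnot p \lor \lnot r \lor q \lor \lnot p)
≡ \lnot p \lor \lnot r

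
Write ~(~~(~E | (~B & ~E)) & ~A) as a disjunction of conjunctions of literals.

E | A

~(~~(~E | (~B & ~E)) & ~A)
⇔ ~~~(~E | (~B & ~E)) | ~~A   (De Morgan)
⇔ ~(~E | (~B & ~E)) | ~~A   (double negation)
⇔ (~~E & ~(~B & ~E)) | ~~A   (De Morgan)
⇔ (E & ~(~B & ~E)) | ~~A   (double negation)
⇔ (E & (~~B | ~~E)) | ~~A   (De Morgan)
⇔ (E & (B | ~~E)) | ~~A   (double negation)
⇔ (E & (B | E)) | ~~A   (double negation)
⇔ (E & (B | E)) | A   (double negation)
⇔ (E & B) | (E & E) | A   (distribute & over |)
⇔ E | A   (simplify)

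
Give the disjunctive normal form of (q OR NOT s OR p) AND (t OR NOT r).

(q AND t) OR (q AND NOT r) OR (NOT s AND t) OR (NOT s AND NOT r) OR (p AND t) OR (p AND NOT r)

(q OR NOT s OR p) AND (t OR NOT r)
⇔ (q AND t) OR (q AND NOT r) OR (NOT s AND t) OR (NOT s AND NOT r) OR (p AND t) OR (p AND NOT r)   (distribute AND over OR)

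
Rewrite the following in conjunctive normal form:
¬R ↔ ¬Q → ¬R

¬Q ∨ ¬R

¬R ↔ ¬Q → ¬R
= (¬R → (¬Q → ¬R)) ∧ ((¬Q → ¬R) → ¬R)   — eliminate ↔
= (¬¬R ∨ (¬Q → ¬R)) ∧ ((¬Q → ¬R) → ¬R)   — eliminate →
= (¬¬R ∨ ¬¬Q ∨ ¬R) ∧ ((¬Q → ¬R) → ¬R)   — eliminate →
= (¬¬R ∨ ¬¬Q ∨ ¬R) ∧ (¬(¬Q → ¬R) ∨ ¬R)   — eliminate →
= (¬¬R ∨ ¬¬Q ∨ ¬R) ∧ (¬(¬¬Q ∨ ¬R) ∨ ¬R)   — eliminate →
= (R ∨ ¬¬Q ∨ ¬R) ∧ (¬(¬¬Q ∨ ¬R) ∨ ¬R)   — double negation
= (R ∨ Q ∨ ¬R) ∧ (¬(¬¬Q ∨ ¬R) ∨ ¬R)   — double negation
= (R ∨ Q ∨ ¬R) ∧ (¬¬¬Q ∧ ¬¬R ∨ ¬R)   — De Morgan
= (R ∨ Q ∨ ¬R) ∧ (¬Q ∧ ¬¬R ∨ ¬R)   — double negation
= (R ∨ Q ∨ ¬R) ∧ (¬Q ∧ R ∨ ¬R)   — double negation
= (R ∨ Q ∨ ¬R) ∧ (¬Q ∨ ¬R) ∧ (R ∨ ¬R)   — distribute ∨ over ∧
= ¬Q ∨ ¬R   — simplify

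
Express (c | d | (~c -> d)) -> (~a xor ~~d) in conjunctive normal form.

(c | d | (~c -> d)) -> (~a xor ~~d)
⇔ ~(c | d | (~c -> d)) | (~a xor ~~d)   [eliminate ->]
⇔ ~(c | d | ~~c | d) | (~a xor ~~d)   [eliminate ->]
⇔ ~(c | d | ~~c | d) | ((~a | ~~d) & ~(~a & ~~d))   [expand xor]
⇔ (~c & ~d & ~~~c & ~d) | ((~a | ~~d) & ~(~a & ~~d))   [De Morgan]
⇔ (~c & ~d & ~c & ~d) | ((~a | ~~d) & ~(~a & ~~d))   [double negation]
⇔ (~c & ~d & ~c & ~d) | ((~a | d) & ~(~a & ~~d))   [double negation]
⇔ (~c & ~d & ~c & ~d) | ((~a | d) & (~~a | ~~~d))   [De Morgan]
⇔ (~c & ~d & ~c & ~d) | ((~a | d) & (a | ~~~d))   [double negation]
⇔ (~c & ~d & ~c & ~d) | ((~a | d) & (a | ~d))   [double negation]
⇔ (~c | ~a | d) & (~c | a | ~d) & (~d | ~a | d) & (~d | a | ~d) & (~c | ~a | d) & (~c | a | ~d) & (~d | ~a | d) & (~d | a | ~d)   [distribute | over &]
⇔ (~c | ~a | d) & (~d | a)   [simplify]

(~c | ~a | d) & (~d | a)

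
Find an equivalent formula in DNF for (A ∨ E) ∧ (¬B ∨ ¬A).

(A ∧ ¬B) ∨ (E ∧ ¬B) ∨ (E ∧ ¬A)

(A ∨ E) ∧ (¬B ∨ ¬A)
≡ (A ∧ ¬B) ∨ (A ∧ ¬A) ∨ (E ∧ ¬B) ∨ (E ∧ ¬A)   (distribute ∧ over ∨)
≡ (A ∧ ¬B) ∨ (E ∧ ¬B) ∨ (E ∧ ¬A)   (simplify)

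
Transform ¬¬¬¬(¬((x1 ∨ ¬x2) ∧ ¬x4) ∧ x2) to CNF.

(¬x1 ∨ x4) ∧ x2

¬¬¬¬(¬((x1 ∨ ¬x2) ∧ ¬x4) ∧ x2)
≡ ¬¬(¬((x1 ∨ ¬x2) ∧ ¬x4) ∧ x2)
≡ ¬((x1 ∨ ¬x2) ∧ ¬x4) ∧ x2
≡ (¬(x1 ∨ ¬x2) ∨ ¬¬x4) ∧ x2
≡ ((¬x1 ∧ ¬¬x2) ∨ ¬¬x4) ∧ x2
≡ ((¬x1 ∧ x2) ∨ ¬¬x4) ∧ x2
≡ ((¬x1 ∧ x2) ∨ x4) ∧ x2
≡ (¬x1 ∨ x4) ∧ (x2 ∨ x4) ∧ x2
≡ (¬x1 ∨ x4) ∧ x2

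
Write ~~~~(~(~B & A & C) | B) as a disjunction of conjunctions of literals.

B | ~A | ~C

~~~~(~(~B & A & C) | B)
= ~~(~(~B & A & C) | B)
= ~(~B & A & C) | B
= ~~B | ~A | ~C | B
= B | ~A | ~C | B
= B | ~A | ~C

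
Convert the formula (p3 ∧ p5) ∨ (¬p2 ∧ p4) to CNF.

(p3 ∧ p5) ∨ (¬p2 ∧ p4)
= (p3 ∨ ¬p2) ∧ (p3 ∨ p4) ∧ (p5 ∨ ¬p2) ∧ (p5 ∨ p4)   — distribute ∨ over ∧

(p3 ∨ ¬p2) ∧ (p3 ∨ p4) ∧ (p5 ∨ ¬p2) ∧ (p5 ∨ p4)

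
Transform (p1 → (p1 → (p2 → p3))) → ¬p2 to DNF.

(p1 → (p1 → (p2 → p3))) → ¬p2
= ¬(p1 → (p1 → (p2 → p3))) ∨ ¬p2   [eliminate →]
= ¬(¬p1 ∨ (p1 → (p2 → p3))) ∨ ¬p2   [eliminate →]
= ¬(¬p1 ∨ ¬p1 ∨ (p2 → p3)) ∨ ¬p2   [eliminate →]
= ¬(¬p1 ∨ ¬p1 ∨ ¬p2 ∨ p3) ∨ ¬p2   [eliminate →]
= ¬¬p1 ∧ ¬¬p1 ∧ ¬¬p2 ∧ ¬p3 ∨ ¬p2   [De Morgan]
= p1 ∧ ¬¬p1 ∧ ¬¬p2 ∧ ¬p3 ∨ ¬p2   [double negation]
= p1 ∧ p1 ∧ ¬¬p2 ∧ ¬p3 ∨ ¬p2   [double negation]
= p1 ∧ p1 ∧ p2 ∧ ¬p3 ∨ ¬p2   [double negation]
= p1 ∧ p2 ∧ ¬p3 ∨ ¬p2   [simplify]

p1 ∧ p2 ∧ ¬p3 ∨ ¬p2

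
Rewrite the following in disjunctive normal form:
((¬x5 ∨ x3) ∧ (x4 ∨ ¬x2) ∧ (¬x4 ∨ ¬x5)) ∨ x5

(¬x5 ∧ x4) ∨ (¬x5 ∧ ¬x2) ∨ (x3 ∧ ¬x2 ∧ ¬x4) ∨ x5

((¬x5 ∨ x3) ∧ (x4 ∨ ¬x2) ∧ (¬x4 ∨ ¬x5)) ∨ x5
≡ (¬x5 ∧ x4 ∧ ¬x4) ∨ (¬x5 ∧ x4 ∧ ¬x5) ∨ (¬x5 ∧ ¬x2 ∧ ¬x4) ∨ (¬x5 ∧ ¬x2 ∧ ¬x5) ∨ (x3 ∧ x4 ∧ ¬x4) ∨ (x3 ∧ x4 ∧ ¬x5) ∨ (x3 ∧ ¬x2 ∧ ¬x4) ∨ (x3 ∧ ¬x2 ∧ ¬x5) ∨ x5   [distribute ∧ over ∨]
≡ (¬x5 ∧ x4) ∨ (¬x5 ∧ ¬x2) ∨ (x3 ∧ ¬x2 ∧ ¬x4) ∨ x5   [simplify]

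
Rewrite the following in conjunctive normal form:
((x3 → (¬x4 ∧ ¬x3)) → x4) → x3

((x3 → (¬x4 ∧ ¬x3)) → x4) → x3
= ¬((x3 → (¬x4 ∧ ¬x3)) → x4) ∨ x3
= ¬(¬(x3 → (¬x4 ∧ ¬x3)) ∨ x4) ∨ x3
= ¬(¬(¬x3 ∨ (¬x4 ∧ ¬x3)) ∨ x4) ∨ x3
= (¬¬(¬x3 ∨ (¬x4 ∧ ¬x3)) ∧ ¬x4) ∨ x3
= ((¬x3 ∨ (¬x4 ∧ ¬x3)) ∧ ¬x4) ∨ x3
= (¬x3 ∨ ¬x4 ∨ x3) ∧ (¬x3 ∨ ¬x3 ∨ x3) ∧ (¬x4 ∨ x3)
= ¬x4 ∨ x3

¬x4 ∨ x3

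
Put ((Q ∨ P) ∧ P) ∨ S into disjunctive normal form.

P ∨ S

((Q ∨ P) ∧ P) ∨ S
⇔ (Q ∧ P) ∨ (P ∧ P) ∨ S   [distribute ∧ over ∨]
⇔ P ∨ S   [simplify]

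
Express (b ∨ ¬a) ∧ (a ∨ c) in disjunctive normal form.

(b ∨ ¬a) ∧ (a ∨ c)
= b ∧ a ∨ b ∧ c ∨ ¬a ∧ a ∨ ¬a ∧ c   [distribute ∧ over ∨]
= b ∧ a ∨ b ∧ c ∨ ¬a ∧ c   [simplify]

b ∧ a ∨ b ∧ c ∨ ¬a ∧ c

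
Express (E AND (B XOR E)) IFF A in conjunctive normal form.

(E AND (B XOR E)) IFF A
≡ ((E AND (B XOR E)) IMPLIES A) AND (A IMPLIES (E AND (B XOR E)))   [eliminate IFF]
≡ (NOT (E AND (B XOR E)) OR A) AND (A IMPLIES (E AND (B XOR E)))   [eliminate IMPLIES]
≡ (NOT (E AND (B OR E) AND NOT (B AND E)) OR A) AND (A IMPLIES (E AND (B XOR E)))   [expand XOR]
≡ (NOT (E AND (B OR E) AND NOT (B AND E)) OR A) AND (NOT A OR (E AND (B XOR E)))   [eliminate IMPLIES]
≡ (NOT (E AND (B OR E) AND NOT (B AND E)) OR A) AND (NOT A OR (E AND (B OR E) AND NOT (B AND E)))   [expand XOR]
≡ (NOT E OR NOT (B OR E) OR NOT NOT (B AND E) OR A) AND (NOT A OR (E AND (B OR E) AND NOT (B AND E)))   [De Morgan]
≡ (NOT E OR (NOT B AND NOT E) OR NOT NOT (B AND E) OR A) AND (NOT A OR (E AND (B OR E) AND NOT (B AND E)))   [De Morgan]
≡ (NOT E OR (NOT B AND NOT E) OR (B AND E) OR A) AND (NOT A OR (E AND (B OR E) AND NOT (B AND E)))   [double negation]
≡ (NOT E OR (NOT B AND NOT E) OR (B AND E) OR A) AND (NOT A OR (E AND (B OR E) AND (NOT B OR NOT E)))   [De Morgan]
≡ (NOT E OR NOT B OR B OR A) AND (NOT E OR NOT B OR E OR A) AND (NOT E OR NOT E OR B OR A) AND (NOT E OR NOT E OR E OR A) AND (NOT A OR E) AND (NOT A OR B OR E) AND (NOT A OR NOT B OR NOT E)   [distribute OR over AND]
≡ (NOT E OR B OR A) AND (NOT A OR E) AND (NOT A OR NOT B OR NOT E)   [simplify]

(NOT E OR B OR A) AND (NOT A OR E) AND (NOT A OR NOT B OR NOT E)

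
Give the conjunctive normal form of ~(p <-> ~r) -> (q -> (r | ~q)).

r | p | ~q

~(p <-> ~r) -> (q -> (r | ~q))
= ~~(p <-> ~r) | (q -> (r | ~q))   [eliminate ->]
= ~~((p -> ~r) & (~r -> p)) | (q -> (r | ~q))   [eliminate <->]
= ~~((~p | ~r) & (~r -> p)) | (q -> (r | ~q))   [eliminate ->]
= ~~((~p | ~r) & (~~r | p)) | (q -> (r | ~q))   [eliminate ->]
= ~~((~p | ~r) & (~~r | p)) | ~q | r | ~q   [eliminate ->]
= ((~p | ~r) & (~~r | p)) | ~q | r | ~q   [double negation]
= ((~p | ~r) & (r | p)) | ~q | r | ~q   [double negation]
= (~p | ~r | ~q | r | ~q) & (r | p | ~q | r | ~q)   [distribute | over &]
= r | p | ~q   [simplify]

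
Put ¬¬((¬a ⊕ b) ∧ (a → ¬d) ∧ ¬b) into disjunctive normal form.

¬a ∧ ¬b

¬¬((¬a ⊕ b) ∧ (a → ¬d) ∧ ¬b)
≡ ¬¬(((¬a ∧ ¬b) ∨ (¬¬a ∧ b)) ∧ (a → ¬d) ∧ ¬b)   — expand ⊕
≡ ¬¬(((¬a ∧ ¬b) ∨ (¬¬a ∧ b)) ∧ (¬a ∨ ¬d) ∧ ¬b)   — eliminate →
≡ ((¬a ∧ ¬b) ∨ (¬¬a ∧ b)) ∧ (¬a ∨ ¬d) ∧ ¬b   — double negation
≡ ((¬a ∧ ¬b) ∨ (a ∧ b)) ∧ (¬a ∨ ¬d) ∧ ¬b   — double negation
≡ (¬a ∧ ¬b ∧ ¬a ∧ ¬b) ∨ (¬a ∧ ¬b ∧ ¬d ∧ ¬b) ∨ (a ∧ b ∧ ¬a ∧ ¬b) ∨ (a ∧ b ∧ ¬d ∧ ¬b)   — distribute ∧ over ∨
≡ ¬a ∧ ¬b   — simplify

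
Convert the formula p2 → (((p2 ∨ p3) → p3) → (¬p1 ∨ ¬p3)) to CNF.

¬p2 ∨ ¬p3 ∨ ¬p1

p2 → (((p2 ∨ p3) → p3) → (¬p1 ∨ ¬p3))
≡ ¬p2 ∨ (((p2 ∨ p3) → p3) → (¬p1 ∨ ¬p3))   — eliminate →
≡ ¬p2 ∨ ¬((p2 ∨ p3) → p3) ∨ ¬p1 ∨ ¬p3   — eliminate →
≡ ¬p2 ∨ ¬(¬(p2 ∨ p3) ∨ p3) ∨ ¬p1 ∨ ¬p3   — eliminate →
≡ ¬p2 ∨ (¬¬(p2 ∨ p3) ∧ ¬p3) ∨ ¬p1 ∨ ¬p3   — De Morgan
≡ ¬p2 ∨ ((p2 ∨ p3) ∧ ¬p3) ∨ ¬p1 ∨ ¬p3   — double negation
≡ (¬p2 ∨ p2 ∨ p3 ∨ ¬p1 ∨ ¬p3) ∧ (¬p2 ∨ ¬p3 ∨ ¬p1 ∨ ¬p3)   — distribute ∨ over ∧
≡ ¬p2 ∨ ¬p3 ∨ ¬p1   — simplify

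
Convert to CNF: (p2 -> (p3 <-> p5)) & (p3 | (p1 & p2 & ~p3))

(~p2 | ~p3 | p5) & (~p2 | ~p5 | p3) & (p3 | p1) & (p3 | p2)

(p2 -> (p3 <-> p5)) & (p3 | (p1 & p2 & ~p3))
≡ (~p2 | (p3 <-> p5)) & (p3 | (p1 & p2 & ~p3))   — eliminate ->
≡ (~p2 | ((p3 -> p5) & (p5 -> p3))) & (p3 | (p1 & p2 & ~p3))   — eliminate <->
≡ (~p2 | ((~p3 | p5) & (p5 -> p3))) & (p3 | (p1 & p2 & ~p3))   — eliminate ->
≡ (~p2 | ((~p3 | p5) & (~p5 | p3))) & (p3 | (p1 & p2 & ~p3))   — eliminate ->
≡ (~p2 | ~p3 | p5) & (~p2 | ~p5 | p3) & (p3 | p1) & (p3 | p2) & (p3 | ~p3)   — distribute | over &
≡ (~p2 | ~p3 | p5) & (~p2 | ~p5 | p3) & (p3 | p1) & (p3 | p2)   — simplify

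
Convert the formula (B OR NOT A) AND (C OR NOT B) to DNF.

(B OR NOT A) AND (C OR NOT B)
≡ (B AND C) OR (B AND NOT B) OR (NOT A AND C) OR (NOT A AND NOT B)   [distribute AND over OR]
≡ (B AND C) OR (NOT A AND C) OR (NOT A AND NOT B)   [simplify]

(B AND C) OR (NOT A AND C) OR (NOT A AND NOT B)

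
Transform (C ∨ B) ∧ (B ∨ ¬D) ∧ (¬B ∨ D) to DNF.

(C ∨ B) ∧ (B ∨ ¬D) ∧ (¬B ∨ D)
≡ (C ∧ B ∧ ¬B) ∨ (C ∧ B ∧ D) ∨ (C ∧ ¬D ∧ ¬B) ∨ (C ∧ ¬D ∧ D) ∨ (B ∧ B ∧ ¬B) ∨ (B ∧ B ∧ D) ∨ (B ∧ ¬D ∧ ¬B) ∨ (B ∧ ¬D ∧ D)
≡ (C ∧ ¬D ∧ ¬B) ∨ (B ∧ D)

(C ∧ ¬D ∧ ¬B) ∨ (B ∧ D)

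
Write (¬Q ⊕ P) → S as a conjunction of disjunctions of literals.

(Q ∨ P ∨ S) ∧ (¬P ∨ ¬Q ∨ S)

(¬Q ⊕ P) → S
⇔ ¬(¬Q ⊕ P) ∨ S   [eliminate →]
⇔ ¬((¬Q ∨ P) ∧ ¬(¬Q ∧ P)) ∨ S   [expand ⊕]
⇔ ¬(¬Q ∨ P) ∨ ¬¬(¬Q ∧ P) ∨ S   [De Morgan]
⇔ (¬¬Q ∧ ¬P) ∨ ¬¬(¬Q ∧ P) ∨ S   [De Morgan]
⇔ (Q ∧ ¬P) ∨ ¬¬(¬Q ∧ P) ∨ S   [double negation]
⇔ (Q ∧ ¬P) ∨ (¬Q ∧ P) ∨ S   [double negation]
⇔ (Q ∨ ¬Q ∨ S) ∧ (Q ∨ P ∨ S) ∧ (¬P ∨ ¬Q ∨ S) ∧ (¬P ∨ P ∨ S)   [distribute ∨ over ∧]
⇔ (Q ∨ P ∨ S) ∧ (¬P ∨ ¬Q ∨ S)   [simplify]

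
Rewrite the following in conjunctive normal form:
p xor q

p xor q
= (p | q) & ~(p & q)   — expand xor
= (p | q) & (~p | ~q)   — De Morgan

(p | q) & (~p | ~q)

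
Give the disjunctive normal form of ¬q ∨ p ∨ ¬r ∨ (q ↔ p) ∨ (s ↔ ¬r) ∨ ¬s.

¬q ∨ p ∨ ¬r ∨ ¬s

¬q ∨ p ∨ ¬r ∨ (q ↔ p) ∨ (s ↔ ¬r) ∨ ¬s
≡ ¬q ∨ p ∨ ¬r ∨ ((q → p) ∧ (p → q)) ∨ (s ↔ ¬r) ∨ ¬s   [eliminate ↔]
≡ ¬q ∨ p ∨ ¬r ∨ ((¬q ∨ p) ∧ (p → q)) ∨ (s ↔ ¬r) ∨ ¬s   [eliminate →]
≡ ¬q ∨ p ∨ ¬r ∨ ((¬q ∨ p) ∧ (¬p ∨ q)) ∨ (s ↔ ¬r) ∨ ¬s   [eliminate →]
≡ ¬q ∨ p ∨ ¬r ∨ ((¬q ∨ p) ∧ (¬p ∨ q)) ∨ ((s → ¬r) ∧ (¬r → s)) ∨ ¬s   [eliminate ↔]
≡ ¬q ∨ p ∨ ¬r ∨ ((¬q ∨ p) ∧ (¬p ∨ q)) ∨ ((¬s ∨ ¬r) ∧ (¬r → s)) ∨ ¬s   [eliminate →]
≡ ¬q ∨ p ∨ ¬r ∨ ((¬q ∨ p) ∧ (¬p ∨ q)) ∨ ((¬s ∨ ¬r) ∧ (¬¬r ∨ s)) ∨ ¬s   [eliminate →]
≡ ¬q ∨ p ∨ ¬r ∨ ((¬q ∨ p) ∧ (¬p ∨ q)) ∨ ((¬s ∨ ¬r) ∧ (r ∨ s)) ∨ ¬s   [double negation]
≡ ¬q ∨ p ∨ ¬r ∨ (¬q ∧ ¬p) ∨ (¬q ∧ q) ∨ (p ∧ ¬p) ∨ (p ∧ q) ∨ (¬s ∧ r) ∨ (¬s ∧ s) ∨ (¬r ∧ r) ∨ (¬r ∧ s) ∨ ¬s   [distribute ∧ over ∨]
≡ ¬q ∨ p ∨ ¬r ∨ ¬s   [simplify]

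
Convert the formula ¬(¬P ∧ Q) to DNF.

¬(¬P ∧ Q)
≡ ¬¬P ∨ ¬Q   — De Morgan
≡ P ∨ ¬Q   — double negation

P ∨ ¬Q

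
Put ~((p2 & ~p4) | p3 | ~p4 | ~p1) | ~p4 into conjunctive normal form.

(~p3 | ~p4) & (p1 | ~p4)

~((p2 & ~p4) | p3 | ~p4 | ~p1) | ~p4
⇔ (~(p2 & ~p4) & ~p3 & ~~p4 & ~~p1) | ~p4   [De Morgan]
⇔ ((~p2 | ~~p4) & ~p3 & ~~p4 & ~~p1) | ~p4   [De Morgan]
⇔ ((~p2 | p4) & ~p3 & ~~p4 & ~~p1) | ~p4   [double negation]
⇔ ((~p2 | p4) & ~p3 & p4 & ~~p1) | ~p4   [double negation]
⇔ ((~p2 | p4) & ~p3 & p4 & p1) | ~p4   [double negation]
⇔ (~p2 | p4 | ~p4) & (~p3 | ~p4) & (p4 | ~p4) & (p1 | ~p4)   [distribute | over &]
⇔ (~p3 | ~p4) & (p1 | ~p4)   [simplify]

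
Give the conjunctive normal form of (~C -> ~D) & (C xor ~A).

(C | ~D) & (C | ~A) & (~C | A)

(~C -> ~D) & (C xor ~A)
⇔ (~~C | ~D) & (C xor ~A)   [eliminate ->]
⇔ (~~C | ~D) & (C | ~A) & ~(C & ~A)   [expand xor]
⇔ (C | ~D) & (C | ~A) & ~(C & ~A)   [double negation]
⇔ (C | ~D) & (C | ~A) & (~C | ~~A)   [De Morgan]
⇔ (C | ~D) & (C | ~A) & (~C | A)   [double negation]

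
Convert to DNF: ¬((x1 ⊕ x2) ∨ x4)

¬x1 ∧ ¬x2 ∧ ¬x4 ∨ x2 ∧ x1 ∧ ¬x4

¬((x1 ⊕ x2) ∨ x4)
= ¬(x1 ∧ ¬x2 ∨ ¬x1 ∧ x2 ∨ x4)   [expand ⊕]
= ¬(x1 ∧ ¬x2) ∧ ¬(¬x1 ∧ x2) ∧ ¬x4   [De Morgan]
= (¬x1 ∨ ¬¬x2) ∧ ¬(¬x1 ∧ x2) ∧ ¬x4   [De Morgan]
= (¬x1 ∨ x2) ∧ ¬(¬x1 ∧ x2) ∧ ¬x4   [double negation]
= (¬x1 ∨ x2) ∧ (¬¬x1 ∨ ¬x2) ∧ ¬x4   [De Morgan]
= (¬x1 ∨ x2) ∧ (x1 ∨ ¬x2) ∧ ¬x4   [double negation]
= ¬x1 ∧ x1 ∧ ¬x4 ∨ ¬x1 ∧ ¬x2 ∧ ¬x4 ∨ x2 ∧ x1 ∧ ¬x4 ∨ x2 ∧ ¬x2 ∧ ¬x4   [distribute ∧ over ∨]
= ¬x1 ∧ ¬x2 ∧ ¬x4 ∨ x2 ∧ x1 ∧ ¬x4   [simplify]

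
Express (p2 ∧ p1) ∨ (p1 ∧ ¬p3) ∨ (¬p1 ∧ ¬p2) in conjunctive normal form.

(p2 ∧ p1) ∨ (p1 ∧ ¬p3) ∨ (¬p1 ∧ ¬p2)
⇔ (p2 ∨ p1 ∨ ¬p1) ∧ (p2 ∨ p1 ∨ ¬p2) ∧ (p2 ∨ ¬p3 ∨ ¬p1) ∧ (p2 ∨ ¬p3 ∨ ¬p2) ∧ (p1 ∨ p1 ∨ ¬p1) ∧ (p1 ∨ p1 ∨ ¬p2) ∧ (p1 ∨ ¬p3 ∨ ¬p1) ∧ (p1 ∨ ¬p3 ∨ ¬p2)   [distribute ∨ over ∧]
⇔ (p2 ∨ ¬p3 ∨ ¬p1) ∧ (p1 ∨ ¬p2)   [simplify]

(p2 ∨ ¬p3 ∨ ¬p1) ∧ (p1 ∨ ¬p2)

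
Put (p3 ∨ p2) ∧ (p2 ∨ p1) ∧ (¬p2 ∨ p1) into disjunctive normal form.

(p3 ∧ p1) ∨ (p2 ∧ p1)

(p3 ∨ p2) ∧ (p2 ∨ p1) ∧ (¬p2 ∨ p1)
≡ (p3 ∧ p2 ∧ ¬p2) ∨ (p3 ∧ p2 ∧ p1) ∨ (p3 ∧ p1 ∧ ¬p2) ∨ (p3 ∧ p1 ∧ p1) ∨ (p2 ∧ p2 ∧ ¬p2) ∨ (p2 ∧ p2 ∧ p1) ∨ (p2 ∧ p1 ∧ ¬p2) ∨ (p2 ∧ p1 ∧ p1)   [distribute ∧ over ∨]
≡ (p3 ∧ p1) ∨ (p2 ∧ p1)   [simplify]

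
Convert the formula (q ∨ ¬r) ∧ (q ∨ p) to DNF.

q ∨ (¬r ∧ p)

(q ∨ ¬r) ∧ (q ∨ p)
⇔ (q ∧ q) ∨ (q ∧ p) ∨ (¬r ∧ q) ∨ (¬r ∧ p)   [distribute ∧ over ∨]
⇔ q ∨ (¬r ∧ p)   [simplify]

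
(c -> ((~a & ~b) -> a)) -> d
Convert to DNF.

(c -> ((~a & ~b) -> a)) -> d
= ~(c -> ((~a & ~b) -> a)) | d   — eliminate ->
= ~(~c | ((~a & ~b) -> a)) | d   — eliminate ->
= ~(~c | ~(~a & ~b) | a) | d   — eliminate ->
= (~~c & ~~(~a & ~b) & ~a) | d   — De Morgan
= (c & ~~(~a & ~b) & ~a) | d   — double negation
= (c & ~a & ~b & ~a) | d   — double negation
= (c & ~a & ~b) | d   — simplify

(c & ~a & ~b) | d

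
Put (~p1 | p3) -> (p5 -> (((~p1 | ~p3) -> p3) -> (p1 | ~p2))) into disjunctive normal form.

~p5 | ~p3 | p1 | ~p2

(~p1 | p3) -> (p5 -> (((~p1 | ~p3) -> p3) -> (p1 | ~p2)))
≡ ~(~p1 | p3) | (p5 -> (((~p1 | ~p3) -> p3) -> (p1 | ~p2)))   (eliminate ->)
≡ ~(~p1 | p3) | ~p5 | (((~p1 | ~p3) -> p3) -> (p1 | ~p2))   (eliminate ->)
≡ ~(~p1 | p3) | ~p5 | ~((~p1 | ~p3) -> p3) | p1 | ~p2   (eliminate ->)
≡ ~(~p1 | p3) | ~p5 | ~(~(~p1 | ~p3) | p3) | p1 | ~p2   (eliminate ->)
≡ (~~p1 & ~p3) | ~p5 | ~(~(~p1 | ~p3) | p3) | p1 | ~p2   (De Morgan)
≡ (p1 & ~p3) | ~p5 | ~(~(~p1 | ~p3) | p3) | p1 | ~p2   (double negation)
≡ (p1 & ~p3) | ~p5 | (~~(~p1 | ~p3) & ~p3) | p1 | ~p2   (De Morgan)
≡ (p1 & ~p3) | ~p5 | ((~p1 | ~p3) & ~p3) | p1 | ~p2   (double negation)
≡ (p1 & ~p3) | ~p5 | (~p1 & ~p3) | (~p3 & ~p3) | p1 | ~p2   (distribute & over |)
≡ ~p5 | ~p3 | p1 | ~p2   (simplify)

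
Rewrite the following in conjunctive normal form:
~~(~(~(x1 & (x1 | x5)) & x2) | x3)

~~(~(~(x1 & (x1 | x5)) & x2) | x3)
≡ ~(~(x1 & (x1 | x5)) & x2) | x3   [double negation]
≡ ~~(x1 & (x1 | x5)) | ~x2 | x3   [De Morgan]
≡ (x1 & (x1 | x5)) | ~x2 | x3   [double negation]
≡ (x1 | ~x2 | x3) & (x1 | x5 | ~x2 | x3)   [distribute | over &]
≡ x1 | ~x2 | x3   [simplify]

x1 | ~x2 | x3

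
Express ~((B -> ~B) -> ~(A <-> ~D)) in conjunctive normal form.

~((B -> ~B) -> ~(A <-> ~D))
≡ ~(~(B -> ~B) | ~(A <-> ~D))
≡ ~(~(~B | ~B) | ~(A <-> ~D))
≡ ~(~(~B | ~B) | ~((A -> ~D) & (~D -> A)))
≡ ~(~(~B | ~B) | ~((~A | ~D) & (~D -> A)))
≡ ~(~(~B | ~B) | ~((~A | ~D) & (~~D | A)))
≡ ~~(~B | ~B) & ~~((~A | ~D) & (~~D | A))
≡ (~B | ~B) & ~~((~A | ~D) & (~~D | A))
≡ (~B | ~B) & (~A | ~D) & (~~D | A)
≡ (~B | ~B) & (~A | ~D) & (D | A)
≡ ~B & (~A | ~D) & (D | A)

~B & (~A | ~D) & (D | A)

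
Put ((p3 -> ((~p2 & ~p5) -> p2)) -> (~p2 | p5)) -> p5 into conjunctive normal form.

((p3 -> ((~p2 & ~p5) -> p2)) -> (~p2 | p5)) -> p5
= ~((p3 -> ((~p2 & ~p5) -> p2)) -> (~p2 | p5)) | p5   [eliminate ->]
= ~(~(p3 -> ((~p2 & ~p5) -> p2)) | ~p2 | p5) | p5   [eliminate ->]
= ~(~(~p3 | ((~p2 & ~p5) -> p2)) | ~p2 | p5) | p5   [eliminate ->]
= ~(~(~p3 | ~(~p2 & ~p5) | p2) | ~p2 | p5) | p5   [eliminate ->]
= (~~(~p3 | ~(~p2 & ~p5) | p2) & ~~p2 & ~p5) | p5   [De Morgan]
= ((~p3 | ~(~p2 & ~p5) | p2) & ~~p2 & ~p5) | p5   [double negation]
= ((~p3 | ~~p2 | ~~p5 | p2) & ~~p2 & ~p5) | p5   [De Morgan]
= ((~p3 | p2 | ~~p5 | p2) & ~~p2 & ~p5) | p5   [double negation]
= ((~p3 | p2 | p5 | p2) & ~~p2 & ~p5) | p5   [double negation]
= ((~p3 | p2 | p5 | p2) & p2 & ~p5) | p5   [double negation]
= (~p3 | p2 | p5 | p2 | p5) & (p2 | p5) & (~p5 | p5)   [distribute | over &]
= p2 | p5   [simplify]

p2 | p5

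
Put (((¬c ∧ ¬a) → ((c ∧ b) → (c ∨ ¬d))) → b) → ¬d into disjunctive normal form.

(((¬c ∧ ¬a) → ((c ∧ b) → (c ∨ ¬d))) → b) → ¬d
⇔ ¬(((¬c ∧ ¬a) → ((c ∧ b) → (c ∨ ¬d))) → b) ∨ ¬d   (eliminate →)
⇔ ¬(¬((¬c ∧ ¬a) → ((c ∧ b) → (c ∨ ¬d))) ∨ b) ∨ ¬d   (eliminate →)
⇔ ¬(¬(¬(¬c ∧ ¬a) ∨ ((c ∧ b) → (c ∨ ¬d))) ∨ b) ∨ ¬d   (eliminate →)
⇔ ¬(¬(¬(¬c ∧ ¬a) ∨ ¬(c ∧ b) ∨ c ∨ ¬d) ∨ b) ∨ ¬d   (eliminate →)
⇔ (¬¬(¬(¬c ∧ ¬a) ∨ ¬(c ∧ b) ∨ c ∨ ¬d) ∧ ¬b) ∨ ¬d   (De Morgan)
⇔ ((¬(¬c ∧ ¬a) ∨ ¬(c ∧ b) ∨ c ∨ ¬d) ∧ ¬b) ∨ ¬d   (double negation)
⇔ ((¬¬c ∨ ¬¬a ∨ ¬(c ∧ b) ∨ c ∨ ¬d) ∧ ¬b) ∨ ¬d   (De Morgan)
⇔ ((c ∨ ¬¬a ∨ ¬(c ∧ b) ∨ c ∨ ¬d) ∧ ¬b) ∨ ¬d   (double negation)
⇔ ((c ∨ a ∨ ¬(c ∧ b) ∨ c ∨ ¬d) ∧ ¬b) ∨ ¬d   (double negation)
⇔ ((c ∨ a ∨ ¬c ∨ ¬b ∨ c ∨ ¬d) ∧ ¬b) ∨ ¬d   (De Morgan)
⇔ (c ∧ ¬b) ∨ (a ∧ ¬b) ∨ (¬c ∧ ¬b) ∨ (¬b ∧ ¬b) ∨ (c ∧ ¬b) ∨ (¬d ∧ ¬b) ∨ ¬d   (distribute ∧ over ∨)
⇔ ¬b ∨ ¬d   (simplify)

¬b ∨ ¬d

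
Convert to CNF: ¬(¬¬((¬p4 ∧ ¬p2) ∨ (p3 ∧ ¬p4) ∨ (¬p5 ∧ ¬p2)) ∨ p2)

(p4 ∨ p2) ∧ (¬p3 ∨ p4) ∧ (p5 ∨ p2) ∧ ¬p2

¬(¬¬((¬p4 ∧ ¬p2) ∨ (p3 ∧ ¬p4) ∨ (¬p5 ∧ ¬p2)) ∨ p2)
= ¬¬¬((¬p4 ∧ ¬p2) ∨ (p3 ∧ ¬p4) ∨ (¬p5 ∧ ¬p2)) ∧ ¬p2   [De Morgan]
= ¬((¬p4 ∧ ¬p2) ∨ (p3 ∧ ¬p4) ∨ (¬p5 ∧ ¬p2)) ∧ ¬p2   [double negation]
= ¬(¬p4 ∧ ¬p2) ∧ ¬(p3 ∧ ¬p4) ∧ ¬(¬p5 ∧ ¬p2) ∧ ¬p2   [De Morgan]
= (¬¬p4 ∨ ¬¬p2) ∧ ¬(p3 ∧ ¬p4) ∧ ¬(¬p5 ∧ ¬p2) ∧ ¬p2   [De Morgan]
= (p4 ∨ ¬¬p2) ∧ ¬(p3 ∧ ¬p4) ∧ ¬(¬p5 ∧ ¬p2) ∧ ¬p2   [double negation]
= (p4 ∨ p2) ∧ ¬(p3 ∧ ¬p4) ∧ ¬(¬p5 ∧ ¬p2) ∧ ¬p2   [double negation]
= (p4 ∨ p2) ∧ (¬p3 ∨ ¬¬p4) ∧ ¬(¬p5 ∧ ¬p2) ∧ ¬p2   [De Morgan]
= (p4 ∨ p2) ∧ (¬p3 ∨ p4) ∧ ¬(¬p5 ∧ ¬p2) ∧ ¬p2   [double negation]
= (p4 ∨ p2) ∧ (¬p3 ∨ p4) ∧ (¬¬p5 ∨ ¬¬p2) ∧ ¬p2   [De Morgan]
= (p4 ∨ p2) ∧ (¬p3 ∨ p4) ∧ (p5 ∨ ¬¬p2) ∧ ¬p2   [double negation]
= (p4 ∨ p2) ∧ (¬p3 ∨ p4) ∧ (p5 ∨ p2) ∧ ¬p2   [double negation]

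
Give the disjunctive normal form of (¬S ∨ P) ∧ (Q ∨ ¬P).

(¬S ∨ P) ∧ (Q ∨ ¬P)
≡ ¬S ∧ Q ∨ ¬S ∧ ¬P ∨ P ∧ Q ∨ P ∧ ¬P   [distribute ∧ over ∨]
≡ ¬S ∧ Q ∨ ¬S ∧ ¬P ∨ P ∧ Q   [simplify]

¬S ∧ Q ∨ ¬S ∧ ¬P ∨ P ∧ Q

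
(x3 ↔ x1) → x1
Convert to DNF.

(x3 ↔ x1) → x1
⇔ ¬(x3 ↔ x1) ∨ x1
⇔ ¬((x3 → x1) ∧ (x1 → x3)) ∨ x1
⇔ ¬((¬x3 ∨ x1) ∧ (x1 → x3)) ∨ x1
⇔ ¬((¬x3 ∨ x1) ∧ (¬x1 ∨ x3)) ∨ x1
⇔ ¬(¬x3 ∨ x1) ∨ ¬(¬x1 ∨ x3) ∨ x1
⇔ (¬¬x3 ∧ ¬x1) ∨ ¬(¬x1 ∨ x3) ∨ x1
⇔ (x3 ∧ ¬x1) ∨ ¬(¬x1 ∨ x3) ∨ x1
⇔ (x3 ∧ ¬x1) ∨ (¬¬x1 ∧ ¬x3) ∨ x1
⇔ (x3 ∧ ¬x1) ∨ (x1 ∧ ¬x3) ∨ x1
⇔ (x3 ∧ ¬x1) ∨ x1

(x3 ∧ ¬x1) ∨ x1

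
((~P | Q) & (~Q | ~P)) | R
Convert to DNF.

~P | R

((~P | Q) & (~Q | ~P)) | R
= (~P & ~Q) | (~P & ~P) | (Q & ~Q) | (Q & ~P) | R   [distribute & over |]
= ~P | R   [simplify]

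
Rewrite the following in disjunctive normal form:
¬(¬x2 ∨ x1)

x2 ∧ ¬x1

¬(¬x2 ∨ x1)
≡ ¬¬x2 ∧ ¬x1   — De Morgan
≡ x2 ∧ ¬x1   — double negation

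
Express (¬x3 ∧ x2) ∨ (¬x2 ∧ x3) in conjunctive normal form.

(¬x3 ∧ x2) ∨ (¬x2 ∧ x3)
⇔ (¬x3 ∨ ¬x2) ∧ (¬x3 ∨ x3) ∧ (x2 ∨ ¬x2) ∧ (x2 ∨ x3)
⇔ (¬x3 ∨ ¬x2) ∧ (x2 ∨ x3)

(¬x3 ∨ ¬x2) ∧ (x2 ∨ x3)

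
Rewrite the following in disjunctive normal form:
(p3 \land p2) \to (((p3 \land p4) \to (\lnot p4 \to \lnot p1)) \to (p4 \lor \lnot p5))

\lnot p3 \lor \lnot p2 \lor p4 \lor \lnot p5

(p3 \land p2) \to (((p3 \land p4) \to (\lnot p4 \to \lnot p1)) \to (p4 \lor \lnot p5))
≡ \lnot (p3 \land p2) \lor (((p3 \land p4) \to (\lnot p4 \to \lnot p1)) \to (p4 \lor \lnot p5))
≡ \lnot (p3 \land p2) \lor \lnot ((p3 \land p4) \to (\lnot p4 \to \lnot p1)) \lor p4 \lor \lnot p5
≡ \lnot (p3 \land p2) \lor \lnot (\lnot (p3 \land p4) \lor (\lnot p4 \to \lnot p1)) \lor p4 \lor \lnot p5
≡ \lnot (p3 \land p2) \lor \lnot (\lnot (p3 \land p4) \lor \lnot \lnot p4 \lor \lnot p1) \lor p4 \lor \lnot p5
≡ \lnot p3 \lor \lnot p2 \lor \lnot (\lnot (p3 \land p4) \lor \lnot \lnot p4 \lor \lnot p1) \lor p4 \lor \lnot p5
≡ \lnot p3 \lor \lnot p2 \lor (\lnot \lnot (p3 \land p4) \land \lnot \lnot \lnot p4 \land \lnot \lnot p1) \lor p4 \lor \lnot p5
≡ \lnot p3 \lor \lnot p2 \lor (p3 \land p4 \land \lnot \lnot \lnot p4 \land \lnot \lnot p1) \lor p4 \lor \lnot p5
≡ \lnot p3 \lor \lnot p2 \lor (p3 \land p4 \land \lnot p4 \land \lnot \lnot p1) \lor p4 \lor \lnot p5
≡ \lnot p3 \lor \lnot p2 \lor (p3 \land p4 \land \lnot p4 \land p1) \lor p4 \lor \lnot p5
≡ \lnot p3 \lor \lnot p2 \lor p4 \lor \lnot p5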